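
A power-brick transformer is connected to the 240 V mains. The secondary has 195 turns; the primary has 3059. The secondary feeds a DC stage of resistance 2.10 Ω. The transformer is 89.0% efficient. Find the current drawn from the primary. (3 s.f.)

V_s = 240 × 195/3059 = 15.299 V.
I_s = V_s/R = 15.299/2.10 = 7.2853 A.
P_out = V_s I_s = 15.299 × 7.2853 = 111.46 W.
P_in = P_out/η = 111.46/0.890 = 125.23 W.
I_p = P_in/V_p = 125.23/240 = 0.522 A.

I_p ≈ 0.522 A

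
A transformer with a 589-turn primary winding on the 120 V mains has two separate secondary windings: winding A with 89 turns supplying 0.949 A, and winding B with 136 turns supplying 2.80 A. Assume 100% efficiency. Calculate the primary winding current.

I_p ≈ 0.790 A

V_A = 120 × 89/589 = 18.132 V; V_B = 120 × 136/589 = 27.708 V.
P_out = V_A I_A + V_B I_B = 18.132×0.949 + 27.708×2.80 = 17.208 + 77.582 = 94.790 W.
Ideal ⇒ P_in = P_out, so I_p = P_out/V_p = 94.790/120 = 0.790 A.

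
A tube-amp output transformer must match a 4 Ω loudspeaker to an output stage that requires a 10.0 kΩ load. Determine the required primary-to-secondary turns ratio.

Z_p/Z_s = (N_p/N_s)², so N_p/N_s = √(10000/4) = √2500 = 50.0.

N_p/N_s ≈ 50.0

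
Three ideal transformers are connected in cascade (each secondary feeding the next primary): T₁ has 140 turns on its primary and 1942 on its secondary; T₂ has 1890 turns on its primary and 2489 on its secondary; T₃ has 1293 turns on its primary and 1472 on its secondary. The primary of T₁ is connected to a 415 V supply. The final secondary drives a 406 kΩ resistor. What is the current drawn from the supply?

I_supply ≈ 0.442 A

After T₁: V = 415.00 × 1942/140 = 5756.6 V.
After T₂: V = 5756.6 × 2489/1890 = 7581.1 V.
After T₃: V = 7581.1 × 1472/1293 = 8630.6 V.
I_load = 8630.6/406000 = 0.021258 A, so P_out = 8630.6 × 0.021258 = 183.47 W.
All ideal ⇒ P_in = P_out, so I_supply = 183.47/415 = 0.442 A.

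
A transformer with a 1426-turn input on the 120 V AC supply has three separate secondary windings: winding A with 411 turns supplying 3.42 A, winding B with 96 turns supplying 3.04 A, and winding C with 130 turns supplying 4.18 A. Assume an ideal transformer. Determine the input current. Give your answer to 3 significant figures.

V_A = 120 × 411/1426 = 34.586 V; V_B = 120 × 96/1426 = 8.0785 V; V_C = 120 × 130/1426 = 10.940 V.
P_out = V_A I_A + V_B I_B + V_C I_C = 34.586×3.42 + 8.0785×3.04 + 10.940×4.18 = 118.28 + 24.559 + 45.728 = 188.57 W.
Ideal ⇒ P_in = P_out, so I_in = P_out/V_in = 188.57/120 = 1.57 A.

I_in ≈ 1.57 A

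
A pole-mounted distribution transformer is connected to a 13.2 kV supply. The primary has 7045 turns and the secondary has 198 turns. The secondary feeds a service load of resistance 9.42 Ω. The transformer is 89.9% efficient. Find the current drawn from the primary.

I_p ≈ 1.23 A

V_s = 13200 × 198/7045 = 370.99 V.
I_s = V_s/R = 370.99/9.42 = 39.383 A.
P_out = V_s I_s = 370.99 × 39.383 = 14611 W.
P_in = P_out/η = 14611/0.899 = 16252 W.
I_p = P_in/V_p = 16252/13200 = 1.23 A.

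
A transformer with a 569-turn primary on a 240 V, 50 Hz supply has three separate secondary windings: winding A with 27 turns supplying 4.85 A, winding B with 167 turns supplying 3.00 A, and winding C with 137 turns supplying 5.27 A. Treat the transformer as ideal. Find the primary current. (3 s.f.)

I_p ≈ 2.38 A

V_A = 240 × 27/569 = 11.388 V; V_B = 240 × 167/569 = 70.439 V; V_C = 240 × 137/569 = 57.786 V.
P_out = V_A I_A + V_B I_B + V_C I_C = 11.388×4.85 + 70.439×3.00 + 57.786×5.27 = 55.234 + 211.32 + 304.53 = 571.08 W.
Ideal ⇒ P_in = P_out, so I_p = P_out/V_p = 571.08/240 = 2.38 A.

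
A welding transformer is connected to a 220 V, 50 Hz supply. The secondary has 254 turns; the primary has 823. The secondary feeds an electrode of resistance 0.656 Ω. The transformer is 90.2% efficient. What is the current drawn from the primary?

V_s = 220 × 254/823 = 67.898 V.
I_s = V_s/R = 67.898/0.656 = 103.50 A.
P_out = V_s I_s = 67.898 × 103.50 = 7027.6 W.
P_in = P_out/η = 7027.6/0.902 = 7791.2 W.
I_p = P_in/V_p = 7791.2/220 = 35.4 A.

I_p ≈ 35.4 A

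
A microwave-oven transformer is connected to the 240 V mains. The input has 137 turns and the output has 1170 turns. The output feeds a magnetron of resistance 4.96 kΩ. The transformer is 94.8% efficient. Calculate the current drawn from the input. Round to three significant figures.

V_out = 240 × 1170/137 = 2049.6 V.
I_out = V_out/R = 2049.6/4960 = 0.41323 A.
P_out = V_out I_out = 2049.6 × 0.41323 = 846.98 W.
P_in = P_out/η = 846.98/0.948 = 893.44 W.
I_in = P_in/V_in = 893.44/240 = 3.72 A.

I_in ≈ 3.72 A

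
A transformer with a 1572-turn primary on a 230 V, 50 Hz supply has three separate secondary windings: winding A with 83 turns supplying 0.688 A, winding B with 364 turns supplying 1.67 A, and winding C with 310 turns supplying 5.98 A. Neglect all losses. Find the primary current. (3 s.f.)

V_A = 230 × 83/1572 = 12.144 V; V_B = 230 × 364/1572 = 53.257 V; V_C = 230 × 310/1572 = 45.356 V.
P_out = V_A I_A + V_B I_B + V_C I_C = 12.144×0.688 + 53.257×1.67 + 45.356×5.98 = 8.3549 + 88.939 + 271.23 = 368.52 W.
Ideal ⇒ P_in = P_out, so I_p = P_out/V_p = 368.52/230 = 1.60 A.

I_p ≈ 1.60 A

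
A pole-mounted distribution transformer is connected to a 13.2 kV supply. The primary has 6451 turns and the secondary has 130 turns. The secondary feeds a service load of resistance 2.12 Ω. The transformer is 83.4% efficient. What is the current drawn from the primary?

V_s = 13200 × 130/6451 = 266.01 V.
I_s = V_s/R = 266.01/2.12 = 125.47 A.
P_out = V_s I_s = 266.01 × 125.47 = 33377 W.
P_in = P_out/η = 33377/0.834 = 40020 W.
I_p = P_in/V_p = 40020/13200 = 3.03 A.

I_p ≈ 3.03 A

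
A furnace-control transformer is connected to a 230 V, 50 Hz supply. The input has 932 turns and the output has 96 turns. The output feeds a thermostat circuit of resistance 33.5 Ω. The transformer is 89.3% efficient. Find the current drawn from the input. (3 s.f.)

I_in ≈ 0.0816 A

V_out = 230 × 96/932 = 23.691 V.
I_out = V_out/R = 23.691/33.5 = 0.70719 A.
P_out = V_out I_out = 23.691 × 0.70719 = 16.754 W.
P_in = P_out/η = 16.754/0.893 = 18.762 W.
I_in = P_in/V_in = 18.762/230 = 0.0816 A.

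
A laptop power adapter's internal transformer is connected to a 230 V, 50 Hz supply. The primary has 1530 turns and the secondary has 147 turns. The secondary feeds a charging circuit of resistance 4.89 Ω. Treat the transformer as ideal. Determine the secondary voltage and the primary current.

V_s = V_p × N_s/N_p = 230 × 147/1530 = 22.098 V.
I_s = V_s/R = 22.098/4.89 = 4.5190 A.
I_p = I_s × N_s/N_p = 4.5190 × 147/1530 = 0.434 A.

V_s ≈ 22.1 V, I_p ≈ 0.434 A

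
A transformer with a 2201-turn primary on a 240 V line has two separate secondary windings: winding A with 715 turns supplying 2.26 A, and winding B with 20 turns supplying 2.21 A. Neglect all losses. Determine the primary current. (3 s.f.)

V_A = 240 × 715/2201 = 77.965 V; V_B = 240 × 20/2201 = 2.1808 V.
P_out = V_A I_A + V_B I_B = 77.965×2.26 + 2.1808×2.21 = 176.20 + 4.8196 = 181.02 W.
Ideal ⇒ P_in = P_out, so I_p = P_out/V_p = 181.02/240 = 0.754 A.

I_p ≈ 0.754 A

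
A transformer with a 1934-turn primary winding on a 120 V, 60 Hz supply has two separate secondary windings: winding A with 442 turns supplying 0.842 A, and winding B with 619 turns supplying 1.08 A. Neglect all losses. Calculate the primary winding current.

V_A = 120 × 442/1934 = 27.425 V; V_B = 120 × 619/1934 = 38.407 V.
P_out = V_A I_A + V_B I_B = 27.425×0.842 + 38.407×1.08 = 23.092 + 41.480 = 64.572 W.
Ideal ⇒ P_in = P_out, so I_p = P_out/V_p = 64.572/120 = 0.538 A.

I_p ≈ 0.538 A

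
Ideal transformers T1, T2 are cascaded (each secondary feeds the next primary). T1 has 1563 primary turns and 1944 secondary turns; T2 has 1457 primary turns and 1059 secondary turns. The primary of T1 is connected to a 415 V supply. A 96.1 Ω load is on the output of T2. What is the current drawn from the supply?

After T1: V = 415.00 × 1944/1563 = 516.16 V.
After T2: V = 516.16 × 1059/1457 = 375.16 V.
I_load = 375.16/96.1 = 3.9039 A, so P_out = 375.16 × 3.9039 = 1464.6 W.
All ideal ⇒ P_in = P_out, so I_supply = 1464.6/415 = 3.53 A.

I_supply ≈ 3.53 A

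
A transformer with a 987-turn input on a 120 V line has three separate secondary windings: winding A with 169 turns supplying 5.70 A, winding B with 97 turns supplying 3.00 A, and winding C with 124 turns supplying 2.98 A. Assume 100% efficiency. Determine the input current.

I_in ≈ 1.65 A

V_A = 120 × 169/987 = 20.547 V; V_B = 120 × 97/987 = 11.793 V; V_C = 120 × 124/987 = 15.076 V.
P_out = V_A I_A + V_B I_B + V_C I_C = 20.547×5.70 + 11.793×3.00 + 15.076×2.98 = 117.12 + 35.380 + 44.926 = 197.42 W.
Ideal ⇒ P_in = P_out, so I_in = P_out/V_in = 197.42/120 = 1.65 A.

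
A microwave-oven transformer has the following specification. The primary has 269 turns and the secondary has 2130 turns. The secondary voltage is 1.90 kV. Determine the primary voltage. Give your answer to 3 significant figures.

V_p/V_s = N_p/N_s, so V_p = 1900 × 269/2130 = 240 V.

V_p ≈ 240 V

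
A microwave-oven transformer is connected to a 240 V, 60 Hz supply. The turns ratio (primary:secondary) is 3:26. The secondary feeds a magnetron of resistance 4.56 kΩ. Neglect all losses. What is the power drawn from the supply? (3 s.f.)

P ≈ 949 W

V_s = V_p × N_s/N_p = 240 × 26/3 = 2080.0 V.
I_s = V_s/R = 2080.0/4560 = 0.45614 A.
I_p = I_s × N_s/N_p = 0.45614 × 26/3 = 3.9532 A.
P = V_p I_p = 240 × 3.9532 = 949 W.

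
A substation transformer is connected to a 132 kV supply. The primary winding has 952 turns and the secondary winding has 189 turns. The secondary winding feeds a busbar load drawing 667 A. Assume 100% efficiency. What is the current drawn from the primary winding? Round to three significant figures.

For an ideal transformer I_p N_p = I_s N_s, so I_p = 667 × 189/952 = 132 A.

I_p ≈ 132 A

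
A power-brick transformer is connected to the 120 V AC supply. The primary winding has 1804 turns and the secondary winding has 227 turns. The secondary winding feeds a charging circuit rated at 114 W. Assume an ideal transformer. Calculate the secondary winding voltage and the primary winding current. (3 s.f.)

V_s = V_p × N_s/N_p = 120 × 227/1804 = 15.100 V.
I_s = P/V_s = 114/15.100 = 7.5498 A.
I_p = I_s × N_s/N_p = 7.5498 × 227/1804 = 0.950 A.

V_s ≈ 15.1 V, I_p ≈ 0.950 A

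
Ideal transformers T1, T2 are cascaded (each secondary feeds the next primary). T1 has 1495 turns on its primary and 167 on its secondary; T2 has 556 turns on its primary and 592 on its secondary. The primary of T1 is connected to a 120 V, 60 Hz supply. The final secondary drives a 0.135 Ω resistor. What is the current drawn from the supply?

After T1: V = 120.00 × 167/1495 = 13.405 V.
After T2: V = 13.405 × 592/556 = 14.273 V.
I_load = 14.273/0.135 = 105.72 A, so P_out = 14.273 × 105.72 = 1508.9 W.
All ideal ⇒ P_in = P_out, so I_supply = 1508.9/120 = 12.6 A.

I_supply ≈ 12.6 A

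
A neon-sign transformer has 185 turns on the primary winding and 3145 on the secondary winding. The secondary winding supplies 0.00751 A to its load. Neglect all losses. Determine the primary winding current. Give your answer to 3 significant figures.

For an ideal transformer I_p/I_s = N_s/N_p, so I_p = 0.00751 × 3145/185 = 0.128 A.

I_p ≈ 0.128 A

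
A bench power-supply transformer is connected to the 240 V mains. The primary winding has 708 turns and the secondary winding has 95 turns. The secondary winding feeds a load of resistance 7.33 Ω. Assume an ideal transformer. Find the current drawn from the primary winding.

V_s = V_p × N_s/N_p = 240 × 95/708 = 32.203 V.
I_s = V_s/R = 32.203/7.33 = 4.3934 A.
For an ideal transformer I_p N_p = I_s N_s, so I_p = 4.3934 × 95/708 = 0.590 A.

I_p ≈ 0.590 A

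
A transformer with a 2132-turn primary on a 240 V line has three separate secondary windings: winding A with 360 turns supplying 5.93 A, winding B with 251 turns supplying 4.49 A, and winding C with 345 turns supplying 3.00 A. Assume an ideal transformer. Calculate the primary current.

I_p ≈ 2.02 A

V_A = 240 × 360/2132 = 40.525 V; V_B = 240 × 251/2132 = 28.255 V; V_C = 240 × 345/2132 = 38.837 V.
P_out = V_A I_A + V_B I_B + V_C I_C = 40.525×5.93 + 28.255×4.49 + 38.837×3.00 = 240.32 + 126.87 + 116.51 = 483.69 W.
Ideal ⇒ P_in = P_out, so I_p = P_out/V_p = 483.69/240 = 2.02 A.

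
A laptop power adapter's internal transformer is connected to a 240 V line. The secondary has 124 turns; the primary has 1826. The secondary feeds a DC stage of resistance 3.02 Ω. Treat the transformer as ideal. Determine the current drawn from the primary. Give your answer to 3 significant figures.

V_s = V_p × N_s/N_p = 240 × 124/1826 = 16.298 V.
I_s = V_s/R = 16.298/3.02 = 5.3967 A.
For an ideal transformer I_p N_p = I_s N_s, so I_p = 5.3967 × 124/1826 = 0.366 A.

I_p ≈ 0.366 A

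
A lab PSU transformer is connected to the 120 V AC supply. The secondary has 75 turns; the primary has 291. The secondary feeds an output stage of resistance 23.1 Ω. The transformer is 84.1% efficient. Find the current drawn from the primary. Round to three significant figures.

V_s = 120 × 75/291 = 30.928 V.
I_s = V_s/R = 30.928/23.1 = 1.3389 A.
P_out = V_s I_s = 30.928 × 1.3389 = 41.408 W.
P_in = P_out/η = 41.408/0.841 = 49.237 W.
I_p = P_in/V_p = 49.237/120 = 0.410 A.

I_p ≈ 0.410 A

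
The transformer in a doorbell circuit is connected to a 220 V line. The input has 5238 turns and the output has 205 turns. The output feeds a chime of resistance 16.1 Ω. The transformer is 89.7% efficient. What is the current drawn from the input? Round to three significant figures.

V_out = 220 × 205/5238 = 8.6102 V.
I_out = V_out/R = 8.6102/16.1 = 0.53479 A.
P_out = V_out I_out = 8.6102 × 0.53479 = 4.6046 W.
P_in = P_out/η = 4.6046/0.897 = 5.1334 W.
I_in = P_in/V_in = 5.1334/220 = 0.0233 A.

I_in ≈ 0.0233 A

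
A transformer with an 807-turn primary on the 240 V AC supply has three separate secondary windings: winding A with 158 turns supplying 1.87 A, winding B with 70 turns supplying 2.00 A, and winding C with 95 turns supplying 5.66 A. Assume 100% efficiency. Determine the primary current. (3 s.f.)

V_A = 240 × 158/807 = 46.989 V; V_B = 240 × 70/807 = 20.818 V; V_C = 240 × 95/807 = 28.253 V.
P_out = V_A I_A + V_B I_B + V_C I_C = 46.989×1.87 + 20.818×2.00 + 28.253×5.66 = 87.869 + 41.636 + 159.91 = 289.42 W.
Ideal ⇒ P_in = P_out, so I_p = P_out/V_p = 289.42/240 = 1.21 A.

I_p ≈ 1.21 A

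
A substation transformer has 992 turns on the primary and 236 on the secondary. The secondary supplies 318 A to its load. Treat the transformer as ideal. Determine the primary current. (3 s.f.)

For an ideal transformer I_p/I_s = N_s/N_p, so I_p = 318 × 236/992 = 75.7 A.

I_p ≈ 75.7 A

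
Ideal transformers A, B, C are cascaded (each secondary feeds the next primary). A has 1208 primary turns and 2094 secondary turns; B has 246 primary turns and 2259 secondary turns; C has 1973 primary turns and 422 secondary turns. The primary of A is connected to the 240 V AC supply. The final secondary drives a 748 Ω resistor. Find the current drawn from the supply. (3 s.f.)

After A: V = 240.00 × 2094/1208 = 416.03 V.
After B: V = 416.03 × 2259/246 = 3820.3 V.
After C: V = 3820.3 × 422/1973 = 817.12 V.
I_load = 817.12/748 = 1.0924 A, so P_out = 817.12 × 1.0924 = 892.63 W.
All ideal ⇒ P_in = P_out, so I_supply = 892.63/240 = 3.72 A.

I_supply ≈ 3.72 A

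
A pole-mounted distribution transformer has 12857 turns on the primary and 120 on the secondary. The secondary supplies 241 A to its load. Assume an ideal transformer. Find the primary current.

I_p ≈ 2.25 A

For an ideal transformer I_p/I_s = N_s/N_p, so I_p = 241 × 120/12857 = 2.25 A.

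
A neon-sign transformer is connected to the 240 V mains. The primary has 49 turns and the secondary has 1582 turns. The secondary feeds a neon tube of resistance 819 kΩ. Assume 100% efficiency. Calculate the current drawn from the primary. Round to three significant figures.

V_s = V_p × N_s/N_p = 240 × 1582/49 = 7748.6 V.
I_s = V_s/R = 7748.6/819000 = 0.0094610 A.
For an ideal transformer I_p N_p = I_s N_s, so I_p = 0.0094610 × 1582/49 = 0.305 A.

I_p ≈ 0.305 A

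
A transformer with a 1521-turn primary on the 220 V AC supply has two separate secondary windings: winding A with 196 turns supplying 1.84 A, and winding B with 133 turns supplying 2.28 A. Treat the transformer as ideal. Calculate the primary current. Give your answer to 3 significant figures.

V_A = 220 × 196/1521 = 28.350 V; V_B = 220 × 133/1521 = 19.237 V.
P_out = V_A I_A + V_B I_B = 28.350×1.84 + 19.237×2.28 = 52.164 + 43.861 = 96.025 W.
Ideal ⇒ P_in = P_out, so I_p = P_out/V_p = 96.025/220 = 0.436 A.

I_p ≈ 0.436 A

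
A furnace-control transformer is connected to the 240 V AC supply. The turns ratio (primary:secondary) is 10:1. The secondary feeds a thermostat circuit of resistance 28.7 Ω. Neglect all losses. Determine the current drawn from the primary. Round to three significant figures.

I_p ≈ 0.0836 A

V_s = V_p × N_s/N_p = 240 × 1/10 = 24.000 V.
I_s = V_s/R = 24.000/28.7 = 0.83624 A.
For an ideal transformer I_p N_p = I_s N_s, so I_p = 0.83624 × 1/10 = 0.0836 A.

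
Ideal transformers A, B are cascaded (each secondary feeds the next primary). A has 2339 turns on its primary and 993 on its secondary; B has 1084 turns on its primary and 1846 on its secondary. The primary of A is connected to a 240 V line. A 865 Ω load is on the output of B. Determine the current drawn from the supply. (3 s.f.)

After A: V = 240.00 × 993/2339 = 101.89 V.
After B: V = 101.89 × 1846/1084 = 173.51 V.
I_load = 173.51/865 = 0.20059 A, so P_out = 173.51 × 0.20059 = 34.806 W.
All ideal ⇒ P_in = P_out, so I_supply = 34.806/240 = 0.145 A.

I_supply ≈ 0.145 A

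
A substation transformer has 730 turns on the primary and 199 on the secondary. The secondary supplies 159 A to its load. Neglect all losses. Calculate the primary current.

For an ideal transformer I_p/I_s = N_s/N_p, so I_p = 159 × 199/730 = 43.3 A.

I_p ≈ 43.3 A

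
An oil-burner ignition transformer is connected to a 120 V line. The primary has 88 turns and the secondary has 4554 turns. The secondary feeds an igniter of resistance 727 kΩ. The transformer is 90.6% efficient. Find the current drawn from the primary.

I_p ≈ 0.488 A

V_s = 120 × 4554/88 = 6210.0 V.
I_s = V_s/R = 6210.0/727000 = 0.0085420 A.
P_out = V_s I_s = 6210.0 × 0.0085420 = 53.046 W.
P_in = P_out/η = 53.046/0.906 = 58.549 W.
I_p = P_in/V_p = 58.549/120 = 0.488 A.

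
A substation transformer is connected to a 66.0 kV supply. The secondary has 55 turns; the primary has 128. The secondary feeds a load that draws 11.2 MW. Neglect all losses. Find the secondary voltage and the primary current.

V_s ≈ 28400 V, I_p ≈ 170 A

V_s = V_p × N_s/N_p = 66000 × 55/128 = 28359 V.
I_s = P/V_s = 1.12×10^7/28359 = 394.93 A.
I_p = I_s × N_s/N_p = 394.93 × 55/128 = 170 A.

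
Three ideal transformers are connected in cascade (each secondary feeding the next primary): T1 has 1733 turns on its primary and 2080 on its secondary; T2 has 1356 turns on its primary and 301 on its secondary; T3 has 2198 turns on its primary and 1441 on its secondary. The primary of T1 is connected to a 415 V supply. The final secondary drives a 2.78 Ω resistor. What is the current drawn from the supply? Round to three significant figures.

I_supply ≈ 4.55 A

After T1: V = 415.00 × 2080/1733 = 498.10 V.
After T2: V = 498.10 × 301/1356 = 110.57 V.
After T3: V = 110.57 × 1441/2198 = 72.486 V.
I_load = 72.486/2.78 = 26.074 A, so P_out = 72.486 × 26.074 = 1890.0 W.
All ideal ⇒ P_in = P_out, so I_supply = 1890.0/415 = 4.55 A.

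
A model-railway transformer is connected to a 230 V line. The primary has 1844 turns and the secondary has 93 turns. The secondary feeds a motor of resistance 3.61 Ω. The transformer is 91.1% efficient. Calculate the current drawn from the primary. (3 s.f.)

V_s = 230 × 93/1844 = 11.600 V.
I_s = V_s/R = 11.600/3.61 = 3.2132 A.
P_out = V_s I_s = 11.600 × 3.2132 = 37.273 W.
P_in = P_out/η = 37.273/0.911 = 40.914 W.
I_p = P_in/V_p = 40.914/230 = 0.178 A.

I_p ≈ 0.178 A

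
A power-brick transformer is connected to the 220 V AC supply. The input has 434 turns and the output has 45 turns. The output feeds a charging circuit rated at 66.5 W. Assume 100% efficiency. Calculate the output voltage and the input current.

V_out = V_in × N_out/N_in = 220 × 45/434 = 22.811 V.
I_out = P/V_out = 66.5/22.811 = 2.9153 A.
I_in = I_out × N_out/N_in = 2.9153 × 45/434 = 0.302 A.

V_out ≈ 22.8 V, I_in ≈ 0.302 A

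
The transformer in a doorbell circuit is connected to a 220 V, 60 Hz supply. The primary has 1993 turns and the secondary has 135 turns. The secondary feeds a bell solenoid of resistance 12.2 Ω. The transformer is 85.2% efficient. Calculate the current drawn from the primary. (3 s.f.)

I_p ≈ 0.0971 A

V_s = 220 × 135/1993 = 14.902 V.
I_s = V_s/R = 14.902/12.2 = 1.2215 A.
P_out = V_s I_s = 14.902 × 1.2215 = 18.203 W.
P_in = P_out/η = 18.203/0.852 = 21.365 W.
I_p = P_in/V_p = 21.365/220 = 0.0971 A.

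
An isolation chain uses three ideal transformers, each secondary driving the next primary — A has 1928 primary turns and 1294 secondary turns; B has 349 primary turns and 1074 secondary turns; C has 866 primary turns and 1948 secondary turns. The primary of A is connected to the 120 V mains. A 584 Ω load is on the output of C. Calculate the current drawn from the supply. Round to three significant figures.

I_supply ≈ 4.44 A

Secondary of A: V = 120.00 × 1294/1928 = 80.539 V.
Secondary of B: V = 80.539 × 1074/349 = 247.85 V.
Secondary of C: V = 247.85 × 1948/866 = 557.52 V.
I_load = 557.52/584 = 0.95465 A, so P_out = 557.52 × 0.95465 = 532.24 W.
All ideal ⇒ P_in = P_out, so I_supply = 532.24/120 = 4.44 A.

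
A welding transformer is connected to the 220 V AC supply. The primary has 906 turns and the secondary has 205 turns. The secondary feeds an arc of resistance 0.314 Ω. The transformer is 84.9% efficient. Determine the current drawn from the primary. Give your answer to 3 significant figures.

I_p ≈ 42.3 A

V_s = 220 × 205/906 = 49.779 V.
I_s = V_s/R = 49.779/0.314 = 158.53 A.
P_out = V_s I_s = 49.779 × 158.53 = 7891.6 W.
P_in = P_out/η = 7891.6/0.849 = 9295.2 W.
I_p = P_in/V_p = 9295.2/220 = 42.3 A.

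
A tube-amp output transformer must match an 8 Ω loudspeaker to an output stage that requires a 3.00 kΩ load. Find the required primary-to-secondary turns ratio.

N_p/N_s ≈ 19.4

Z_p/Z_s = (N_p/N_s)², so N_p/N_s = √(3000/8) = √375 = 19.4.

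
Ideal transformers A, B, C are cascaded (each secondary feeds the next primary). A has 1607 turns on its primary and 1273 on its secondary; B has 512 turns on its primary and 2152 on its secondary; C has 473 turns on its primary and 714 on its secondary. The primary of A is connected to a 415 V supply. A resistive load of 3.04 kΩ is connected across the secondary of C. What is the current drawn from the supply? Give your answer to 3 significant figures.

I_supply ≈ 3.45 A

Secondary of A: V = 415.00 × 1273/1607 = 328.75 V.
Secondary of B: V = 328.75 × 2152/512 = 1381.8 V.
Secondary of C: V = 1381.8 × 714/473 = 2085.8 V.
I_load = 2085.8/3040 = 0.68611 A, so P_out = 2085.8 × 0.68611 = 1431.1 W.
All ideal ⇒ P_in = P_out, so I_supply = 1431.1/415 = 3.45 A.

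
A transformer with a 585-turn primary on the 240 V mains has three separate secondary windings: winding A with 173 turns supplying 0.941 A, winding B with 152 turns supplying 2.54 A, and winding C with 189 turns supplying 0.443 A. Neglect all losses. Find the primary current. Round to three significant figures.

I_p ≈ 1.08 A

V_A = 240 × 173/585 = 70.974 V; V_B = 240 × 152/585 = 62.359 V; V_C = 240 × 189/585 = 77.538 V.
P_out = V_A I_A + V_B I_B + V_C I_C = 70.974×0.941 + 62.359×2.54 + 77.538×0.443 = 66.787 + 158.39 + 34.350 = 259.53 W.
Ideal ⇒ P_in = P_out, so I_p = P_out/V_p = 259.53/240 = 1.08 A.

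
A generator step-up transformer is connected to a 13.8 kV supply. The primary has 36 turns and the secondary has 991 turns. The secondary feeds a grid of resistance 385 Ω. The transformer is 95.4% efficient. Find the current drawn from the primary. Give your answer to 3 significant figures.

I_p ≈ 28500 A

V_s = 13800 × 991/36 = 379880 V.
I_s = V_s/R = 379880/385 = 986.71 A.
P_out = V_s I_s = 379880 × 986.71 = 3.7483×10^8 W.
P_in = P_out/η = 3.7483×10^8/0.954 = 3.9291×10^8 W.
I_p = P_in/V_p = 3.9291×10^8/13800 = 28500 A.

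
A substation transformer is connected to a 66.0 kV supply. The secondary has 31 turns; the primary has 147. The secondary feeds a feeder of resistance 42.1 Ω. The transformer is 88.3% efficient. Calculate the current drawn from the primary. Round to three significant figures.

V_s = 66000 × 31/147 = 13918 V.
I_s = V_s/R = 13918/42.1 = 330.60 A.
P_out = V_s I_s = 13918 × 330.60 = 4.6014×10^6 W.
P_in = P_out/η = 4.6014×10^6/0.883 = 5.2112×10^6 W.
I_p = P_in/V_p = 5.2112×10^6/66000 = 79.0 A.

I_p ≈ 79.0 A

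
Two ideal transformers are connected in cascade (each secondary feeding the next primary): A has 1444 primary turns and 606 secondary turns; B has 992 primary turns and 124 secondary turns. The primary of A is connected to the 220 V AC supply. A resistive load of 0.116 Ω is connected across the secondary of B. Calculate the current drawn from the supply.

After A: V = 220.00 × 606/1444 = 92.327 V.
After B: V = 92.327 × 124/992 = 11.541 V.
I_load = 11.541/0.116 = 99.490 A, so P_out = 11.541 × 99.490 = 1148.2 W.
All ideal ⇒ P_in = P_out, so I_supply = 1148.2/220 = 5.22 A.

I_supply ≈ 5.22 A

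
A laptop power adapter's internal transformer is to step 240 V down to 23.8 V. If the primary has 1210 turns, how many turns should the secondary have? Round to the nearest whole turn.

N_s/N_p = V_s/V_p, so N_s = 1210 × 23.8/240 = 120.0 ≈ 120 turns.

N_s = 120 turns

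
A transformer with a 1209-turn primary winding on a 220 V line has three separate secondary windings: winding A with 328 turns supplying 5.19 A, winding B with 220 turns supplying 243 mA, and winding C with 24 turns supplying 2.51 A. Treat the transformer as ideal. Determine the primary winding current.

V_A = 220 × 328/1209 = 59.686 V; V_B = 220 × 220/1209 = 40.033 V; V_C = 220 × 24/1209 = 4.3672 V.
P_out = V_A I_A + V_B I_B + V_C I_C = 59.686×5.19 + 40.033×0.243 + 4.3672×2.51 = 309.77 + 9.7280 + 10.962 = 330.46 W.
Ideal ⇒ P_in = P_out, so I_p = P_out/V_p = 330.46/220 = 1.50 A.

I_p ≈ 1.50 A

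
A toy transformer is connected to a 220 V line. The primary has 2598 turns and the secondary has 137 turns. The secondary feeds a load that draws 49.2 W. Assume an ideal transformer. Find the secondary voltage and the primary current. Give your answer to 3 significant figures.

V_s ≈ 11.6 V, I_p ≈ 0.224 A

V_s = V_p × N_s/N_p = 220 × 137/2598 = 11.601 V.
I_s = P/V_s = 49.2/11.601 = 4.2409 A.
I_p = I_s × N_s/N_p = 4.2409 × 137/2598 = 0.224 A.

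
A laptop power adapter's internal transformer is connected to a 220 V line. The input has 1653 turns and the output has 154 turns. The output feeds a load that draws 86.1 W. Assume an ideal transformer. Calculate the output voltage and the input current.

V_out = V_in × N_out/N_in = 220 × 154/1653 = 20.496 V.
I_out = P/V_out = 86.1/20.496 = 4.2008 A.
I_in = I_out × N_out/N_in = 4.2008 × 154/1653 = 0.391 A.

V_out ≈ 20.5 V, I_in ≈ 0.391 A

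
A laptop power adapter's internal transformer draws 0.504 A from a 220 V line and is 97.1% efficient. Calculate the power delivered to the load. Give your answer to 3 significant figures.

P_out ≈ 108 W

P_in = V_in I_in = 220 × 0.504 = 110.88 W.
P_out = η P_in = 0.971 × 110.88 = 108 W.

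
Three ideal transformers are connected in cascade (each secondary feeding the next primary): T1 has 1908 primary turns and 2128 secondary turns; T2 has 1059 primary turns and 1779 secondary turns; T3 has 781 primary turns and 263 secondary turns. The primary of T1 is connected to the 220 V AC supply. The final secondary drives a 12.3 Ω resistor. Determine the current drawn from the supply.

I_supply ≈ 7.12 A

After T1: V = 220.00 × 2128/1908 = 245.37 V.
After T2: V = 245.37 × 1779/1059 = 412.19 V.
After T3: V = 412.19 × 263/781 = 138.80 V.
I_load = 138.80/12.3 = 11.285 A, so P_out = 138.80 × 11.285 = 1566.4 W.
All ideal ⇒ P_in = P_out, so I_supply = 1566.4/220 = 7.12 A.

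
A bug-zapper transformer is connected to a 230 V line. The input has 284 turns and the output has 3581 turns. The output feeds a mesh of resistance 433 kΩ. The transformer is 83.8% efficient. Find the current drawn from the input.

V_out = 230 × 3581/284 = 2900.1 V.
I_out = V_out/R = 2900.1/433000 = 0.0066977 A.
P_out = V_out I_out = 2900.1 × 0.0066977 = 19.424 W.
P_in = P_out/η = 19.424/0.838 = 23.179 W.
I_in = P_in/V_in = 23.179/230 = 0.101 A.

I_in ≈ 0.101 A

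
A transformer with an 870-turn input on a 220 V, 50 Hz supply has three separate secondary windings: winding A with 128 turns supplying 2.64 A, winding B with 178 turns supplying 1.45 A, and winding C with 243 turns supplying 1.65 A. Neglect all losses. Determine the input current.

I_in ≈ 1.15 A

V_A = 220 × 128/870 = 32.368 V; V_B = 220 × 178/870 = 45.011 V; V_C = 220 × 243/870 = 61.448 V.
P_out = V_A I_A + V_B I_B + V_C I_C = 32.368×2.64 + 45.011×1.45 + 61.448×1.65 = 85.451 + 65.267 + 101.39 = 252.11 W.
Ideal ⇒ P_in = P_out, so I_in = P_out/V_in = 252.11/220 = 1.15 A.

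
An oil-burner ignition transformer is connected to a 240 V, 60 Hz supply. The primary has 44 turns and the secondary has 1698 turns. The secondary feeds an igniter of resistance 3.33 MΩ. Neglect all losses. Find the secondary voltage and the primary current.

V_s = V_p × N_s/N_p = 240 × 1698/44 = 9261.8 V.
I_s = V_s/R = 9261.8/(3.33×10^6) = 0.0027813 A.
I_p = I_s × N_s/N_p = 0.0027813 × 1698/44 = 0.107 A.

V_s ≈ 9260 V, I_p ≈ 0.107 A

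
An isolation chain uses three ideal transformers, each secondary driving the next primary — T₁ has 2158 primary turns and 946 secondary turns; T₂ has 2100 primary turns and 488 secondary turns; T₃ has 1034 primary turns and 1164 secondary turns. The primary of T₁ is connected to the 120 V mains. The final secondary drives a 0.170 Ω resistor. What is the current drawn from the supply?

I_supply ≈ 9.28 A

After T₁: V = 120.00 × 946/2158 = 52.604 V.
After T₂: V = 52.604 × 488/2100 = 12.224 V.
After T₃: V = 12.224 × 1164/1034 = 13.761 V.
I_load = 13.761/0.170 = 80.948 A, so P_out = 13.761 × 80.948 = 1113.9 W.
All ideal ⇒ P_in = P_out, so I_supply = 1113.9/120 = 9.28 A.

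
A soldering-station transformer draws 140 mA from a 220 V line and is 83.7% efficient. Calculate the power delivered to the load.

P_in = V_p I_p = 220 × 0.140 = 30.800 W.
P_out = η P_in = 0.837 × 30.800 = 25.8 W.

P_out ≈ 25.8 W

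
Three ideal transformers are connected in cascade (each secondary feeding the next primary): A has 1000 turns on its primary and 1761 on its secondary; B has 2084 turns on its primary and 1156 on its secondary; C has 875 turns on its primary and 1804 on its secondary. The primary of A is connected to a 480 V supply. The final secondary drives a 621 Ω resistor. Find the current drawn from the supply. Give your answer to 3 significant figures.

After A: V = 480.00 × 1761/1000 = 845.28 V.
After B: V = 845.28 × 1156/2084 = 468.88 V.
After C: V = 468.88 × 1804/875 = 966.69 V.
I_load = 966.69/621 = 1.5567 A, so P_out = 966.69 × 1.5567 = 1504.8 W.
All ideal ⇒ P_in = P_out, so I_supply = 1504.8/480 = 3.14 A.

I_supply ≈ 3.14 A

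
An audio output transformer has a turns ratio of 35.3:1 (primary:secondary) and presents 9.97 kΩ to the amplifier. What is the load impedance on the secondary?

Z_s ≈ 8.00 Ω

Z_s = Z_p/(N_p/N_s)² = 9970/35.3² = 8.00 Ω.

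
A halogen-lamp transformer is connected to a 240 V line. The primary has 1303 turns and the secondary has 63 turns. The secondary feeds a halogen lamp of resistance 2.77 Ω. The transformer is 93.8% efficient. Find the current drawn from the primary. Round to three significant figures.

I_p ≈ 0.216 A

V_s = 240 × 63/1303 = 11.604 V.
I_s = V_s/R = 11.604/2.77 = 4.1892 A.
P_out = V_s I_s = 11.604 × 4.1892 = 48.611 W.
P_in = P_out/η = 48.611/0.938 = 51.824 W.
I_p = P_in/V_p = 51.824/240 = 0.216 A.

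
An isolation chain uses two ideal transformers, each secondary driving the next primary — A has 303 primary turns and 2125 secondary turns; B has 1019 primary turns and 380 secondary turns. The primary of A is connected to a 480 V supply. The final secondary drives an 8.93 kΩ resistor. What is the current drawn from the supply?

I_supply ≈ 0.368 A

Secondary of A: V = 480.00 × 2125/303 = 3366.3 V.
Secondary of B: V = 3366.3 × 380/1019 = 1255.4 V.
I_load = 1255.4/8930 = 0.14058 A, so P_out = 1255.4 × 0.14058 = 176.47 W.
All ideal ⇒ P_in = P_out, so I_supply = 176.47/480 = 0.368 A.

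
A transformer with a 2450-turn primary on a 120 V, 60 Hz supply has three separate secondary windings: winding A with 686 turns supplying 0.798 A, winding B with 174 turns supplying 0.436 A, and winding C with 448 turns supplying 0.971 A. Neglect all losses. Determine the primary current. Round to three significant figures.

V_A = 120 × 686/2450 = 33.600 V; V_B = 120 × 174/2450 = 8.5224 V; V_C = 120 × 448/2450 = 21.943 V.
P_out = V_A I_A + V_B I_B + V_C I_C = 33.600×0.798 + 8.5224×0.436 + 21.943×0.971 = 26.813 + 3.7158 + 21.307 = 51.835 W.
Ideal ⇒ P_in = P_out, so I_p = P_out/V_p = 51.835/120 = 0.432 A.

I_p ≈ 0.432 A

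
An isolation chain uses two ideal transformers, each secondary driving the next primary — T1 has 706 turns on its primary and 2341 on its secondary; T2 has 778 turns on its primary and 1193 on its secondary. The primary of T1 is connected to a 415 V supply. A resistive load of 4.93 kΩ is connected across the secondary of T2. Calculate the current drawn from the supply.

After T1: V = 415.00 × 2341/706 = 1376.1 V.
After T2: V = 1376.1 × 1193/778 = 2110.1 V.
I_load = 2110.1/4930 = 0.42801 A, so P_out = 2110.1 × 0.42801 = 903.16 W.
All ideal ⇒ P_in = P_out, so I_supply = 903.16/415 = 2.18 A.

I_supply ≈ 2.18 A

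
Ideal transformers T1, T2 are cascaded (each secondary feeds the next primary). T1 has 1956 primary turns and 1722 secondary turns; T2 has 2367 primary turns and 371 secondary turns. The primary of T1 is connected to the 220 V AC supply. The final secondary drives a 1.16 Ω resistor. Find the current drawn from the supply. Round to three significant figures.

I_supply ≈ 3.61 A

Secondary of T1: V = 220.00 × 1722/1956 = 193.68 V.
Secondary of T2: V = 193.68 × 371/2367 = 30.357 V.
I_load = 30.357/1.16 = 26.170 A, so P_out = 30.357 × 26.170 = 794.45 W.
All ideal ⇒ P_in = P_out, so I_supply = 794.45/220 = 3.61 A.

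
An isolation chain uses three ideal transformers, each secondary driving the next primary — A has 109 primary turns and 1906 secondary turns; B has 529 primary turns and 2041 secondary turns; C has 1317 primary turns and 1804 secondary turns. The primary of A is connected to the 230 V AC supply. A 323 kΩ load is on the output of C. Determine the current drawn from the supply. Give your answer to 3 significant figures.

Secondary of A: V = 230.00 × 1906/109 = 4021.8 V.
Secondary of B: V = 4021.8 × 2041/529 = 15517 V.
Secondary of C: V = 15517 × 1804/1317 = 21255 V.
I_load = 21255/323000 = 0.065805 A, so P_out = 21255 × 0.065805 = 1398.7 W.
All ideal ⇒ P_in = P_out, so I_supply = 1398.7/230 = 6.08 A.

I_supply ≈ 6.08 A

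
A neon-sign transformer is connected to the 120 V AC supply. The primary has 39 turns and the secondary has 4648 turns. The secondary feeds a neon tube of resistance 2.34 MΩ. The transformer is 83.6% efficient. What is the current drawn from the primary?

I_p ≈ 0.871 A

V_s = 120 × 4648/39 = 14302 V.
I_s = V_s/R = 14302/(2.34×10^6) = 0.0061118 A.
P_out = V_s I_s = 14302 × 0.0061118 = 87.408 W.
P_in = P_out/η = 87.408/0.836 = 104.55 W.
I_p = P_in/V_p = 104.55/120 = 0.871 A.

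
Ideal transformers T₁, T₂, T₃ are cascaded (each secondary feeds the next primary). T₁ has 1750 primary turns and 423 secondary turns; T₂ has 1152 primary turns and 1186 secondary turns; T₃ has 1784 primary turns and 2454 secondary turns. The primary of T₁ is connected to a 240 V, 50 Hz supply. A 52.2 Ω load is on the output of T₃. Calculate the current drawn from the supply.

I_supply ≈ 0.539 A

After T₁: V = 240.00 × 423/1750 = 58.011 V.
After T₂: V = 58.011 × 1186/1152 = 59.724 V.
After T₃: V = 59.724 × 2454/1784 = 82.153 V.
I_load = 82.153/52.2 = 1.5738 A, so P_out = 82.153 × 1.5738 = 129.29 W.
All ideal ⇒ P_in = P_out, so I_supply = 129.29/240 = 0.539 A.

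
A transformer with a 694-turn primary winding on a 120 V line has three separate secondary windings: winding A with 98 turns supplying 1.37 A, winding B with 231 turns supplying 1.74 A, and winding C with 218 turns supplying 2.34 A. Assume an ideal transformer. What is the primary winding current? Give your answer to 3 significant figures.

I_p ≈ 1.51 A

V_A = 120 × 98/694 = 16.945 V; V_B = 120 × 231/694 = 39.942 V; V_C = 120 × 218/694 = 37.695 V.
P_out = V_A I_A + V_B I_B + V_C I_C = 16.945×1.37 + 39.942×1.74 + 37.695×2.34 = 23.215 + 69.500 + 88.205 = 180.92 W.
Ideal ⇒ P_in = P_out, so I_p = P_out/V_p = 180.92/120 = 1.51 A.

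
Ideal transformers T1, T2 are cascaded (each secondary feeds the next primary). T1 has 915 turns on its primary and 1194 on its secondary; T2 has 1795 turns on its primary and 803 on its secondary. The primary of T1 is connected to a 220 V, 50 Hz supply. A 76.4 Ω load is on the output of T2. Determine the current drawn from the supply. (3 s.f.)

After T1: V = 220.00 × 1194/915 = 287.08 V.
After T2: V = 287.08 × 803/1795 = 128.43 V.
I_load = 128.43/76.4 = 1.6810 A, so P_out = 128.43 × 1.6810 = 215.88 W.
All ideal ⇒ P_in = P_out, so I_supply = 215.88/220 = 0.981 A.

I_supply ≈ 0.981 A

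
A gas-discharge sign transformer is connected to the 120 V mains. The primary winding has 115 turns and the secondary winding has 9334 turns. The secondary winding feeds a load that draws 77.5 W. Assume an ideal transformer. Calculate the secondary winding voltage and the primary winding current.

V_s ≈ 9740 V, I_p ≈ 0.646 A

V_s = V_p × N_s/N_p = 120 × 9334/115 = 9739.8 V.
I_s = P/V_s = 77.5/9739.8 = 0.0079570 A.
I_p = I_s × N_s/N_p = 0.0079570 × 9334/115 = 0.646 A.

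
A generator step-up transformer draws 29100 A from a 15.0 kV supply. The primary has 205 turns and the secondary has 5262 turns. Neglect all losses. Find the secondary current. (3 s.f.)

I_s ≈ 1130 A

I_s/I_p = N_p/N_s, so I_s = 29100 × 205/5262 = 1130 A.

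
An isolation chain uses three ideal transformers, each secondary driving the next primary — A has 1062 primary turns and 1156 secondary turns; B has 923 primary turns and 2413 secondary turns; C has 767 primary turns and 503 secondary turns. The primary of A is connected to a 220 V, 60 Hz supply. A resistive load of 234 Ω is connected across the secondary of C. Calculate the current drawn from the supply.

I_supply ≈ 3.27 A

After A: V = 220.00 × 1156/1062 = 239.47 V.
After B: V = 239.47 × 2413/923 = 626.05 V.
After C: V = 626.05 × 503/767 = 410.57 V.
I_load = 410.57/234 = 1.7546 A, so P_out = 410.57 × 1.7546 = 720.37 W.
All ideal ⇒ P_in = P_out, so I_supply = 720.37/220 = 3.27 A.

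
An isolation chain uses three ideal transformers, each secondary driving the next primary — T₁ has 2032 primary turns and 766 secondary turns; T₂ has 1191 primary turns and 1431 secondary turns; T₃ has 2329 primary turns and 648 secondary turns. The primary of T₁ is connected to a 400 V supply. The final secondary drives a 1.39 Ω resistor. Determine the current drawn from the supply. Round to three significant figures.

After T₁: V = 400.00 × 766/2032 = 150.79 V.
After T₂: V = 150.79 × 1431/1191 = 181.17 V.
After T₃: V = 181.17 × 648/2329 = 50.408 V.
I_load = 50.408/1.39 = 36.265 A, so P_out = 50.408 × 36.265 = 1828.0 W.
All ideal ⇒ P_in = P_out, so I_supply = 1828.0/400 = 4.57 A.

I_supply ≈ 4.57 A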